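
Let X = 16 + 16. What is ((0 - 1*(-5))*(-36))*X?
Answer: -5760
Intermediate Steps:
X = 32
((0 - 1*(-5))*(-36))*X = ((0 - 1*(-5))*(-36))*32 = ((0 + 5)*(-36))*32 = (5*(-36))*32 = -180*32 = -5760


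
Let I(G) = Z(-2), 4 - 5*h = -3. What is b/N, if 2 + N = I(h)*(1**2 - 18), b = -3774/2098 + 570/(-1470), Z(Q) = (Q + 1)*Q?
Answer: 56197/925218 ≈ 0.060739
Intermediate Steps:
h = 7/5 (h = 4/5 - 1/5*(-3) = 4/5 + 3/5 = 7/5 ≈ 1.4000)
Z(Q) = Q*(1 + Q) (Z(Q) = (1 + Q)*Q = Q*(1 + Q))
I(G) = 2 (I(G) = -2*(1 - 2) = -2*(-1) = 2)
b = -112394/51401 (b = -3774*1/2098 + 570*(-1/1470) = -1887/1049 - 19/49 = -112394/51401 ≈ -2.1866)
N = -36 (N = -2 + 2*(1**2 - 18) = -2 + 2*(1 - 18) = -2 + 2*(-17) = -2 - 34 = -36)
b/N = -112394/51401/(-36) = -112394/51401*(-1/36) = 56197/925218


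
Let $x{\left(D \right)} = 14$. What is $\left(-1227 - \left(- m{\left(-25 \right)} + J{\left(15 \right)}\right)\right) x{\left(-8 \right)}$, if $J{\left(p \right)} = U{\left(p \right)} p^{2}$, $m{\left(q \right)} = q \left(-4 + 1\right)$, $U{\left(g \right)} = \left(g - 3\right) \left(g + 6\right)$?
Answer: $-809928$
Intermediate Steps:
$U{\left(g \right)} = \left(-3 + g\right) \left(6 + g\right)$
$m{\left(q \right)} = - 3 q$ ($m{\left(q \right)} = q \left(-3\right) = - 3 q$)
$J{\left(p \right)} = p^{2} \left(-18 + p^{2} + 3 p\right)$ ($J{\left(p \right)} = \left(-18 + p^{2} + 3 p\right) p^{2} = p^{2} \left(-18 + p^{2} + 3 p\right)$)
$\left(-1227 - \left(- m{\left(-25 \right)} + J{\left(15 \right)}\right)\right) x{\left(-8 \right)} = \left(-1227 - \left(-75 + 15^{2} \left(-18 + 15^{2} + 3 \cdot 15\right)\right)\right) 14 = \left(-1227 + \left(75 - 225 \left(-18 + 225 + 45\right)\right)\right) 14 = \left(-1227 + \left(75 - 225 \cdot 252\right)\right) 14 = \left(-1227 + \left(75 - 56700\right)\right) 14 = \left(-1227 - 56625\right) 14 = \left(-57852\right) 14 = -809928$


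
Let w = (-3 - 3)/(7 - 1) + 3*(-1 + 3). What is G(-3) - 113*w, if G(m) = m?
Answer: -568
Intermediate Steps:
w = 5 (w = -6/6 + 3*2 = (⅙)*(-6) + 6 = -1 + 6 = 5)
G(-3) - 113*w = -3 - 113*5 = -3 - 565 = -568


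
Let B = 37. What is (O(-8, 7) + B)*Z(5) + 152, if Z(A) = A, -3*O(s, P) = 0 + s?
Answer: 1051/3 ≈ 350.33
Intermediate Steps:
O(s, P) = -s/3 (O(s, P) = -(0 + s)/3 = -s/3)
(O(-8, 7) + B)*Z(5) + 152 = (-⅓*(-8) + 37)*5 + 152 = (8/3 + 37)*5 + 152 = (119/3)*5 + 152 = 595/3 + 152 = 1051/3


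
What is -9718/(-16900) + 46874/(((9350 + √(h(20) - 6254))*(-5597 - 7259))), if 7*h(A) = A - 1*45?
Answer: 2387759228750757/4155228746816225 + 70311*I*√34069/3933944375684 ≈ 0.57464 + 3.2989e-6*I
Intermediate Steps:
h(A) = -45/7 + A/7 (h(A) = (A - 1*45)/7 = (A - 45)/7 = (-45 + A)/7 = -45/7 + A/7)
-9718/(-16900) + 46874/(((9350 + √(h(20) - 6254))*(-5597 - 7259))) = -9718/(-16900) + 46874/(((9350 + √((-45/7 + (⅐)*20) - 6254))*(-5597 - 7259))) = -9718*(-1/16900) + 46874/(((9350 + √((-45/7 + 20/7) - 6254))*(-12856))) = 4859/8450 + 46874/(((9350 + √(-25/7 - 6254))*(-12856))) = 4859/8450 + 46874/(((9350 + √(-43803/7))*(-12856))) = 4859/8450 + 46874/(((9350 + 3*I*√34069/7)*(-12856))) = 4859/8450 + 46874/(-120203600 - 38568*I*√34069/7)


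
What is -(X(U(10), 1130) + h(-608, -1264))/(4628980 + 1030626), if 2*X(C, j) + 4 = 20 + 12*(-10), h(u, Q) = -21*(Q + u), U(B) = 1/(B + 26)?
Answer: -19630/2829803 ≈ -0.0069369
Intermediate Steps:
U(B) = 1/(26 + B)
h(u, Q) = -21*Q - 21*u
X(C, j) = -52 (X(C, j) = -2 + (20 + 12*(-10))/2 = -2 + (20 - 120)/2 = -2 + (1/2)*(-100) = -2 - 50 = -52)
-(X(U(10), 1130) + h(-608, -1264))/(4628980 + 1030626) = -(-52 + (-21*(-1264) - 21*(-608)))/(4628980 + 1030626) = -(-52 + (26544 + 12768))/5659606 = -(-52 + 39312)/5659606 = -39260/5659606 = -1*19630/2829803 = -19630/2829803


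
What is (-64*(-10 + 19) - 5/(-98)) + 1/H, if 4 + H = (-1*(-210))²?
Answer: -1244455215/2160704 ≈ -575.95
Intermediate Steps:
H = 44096 (H = -4 + (-1*(-210))² = -4 + 210² = -4 + 44100 = 44096)
(-64*(-10 + 19) - 5/(-98)) + 1/H = (-64*(-10 + 19) - 5/(-98)) + 1/44096 = (-64*9 - 5*(-1/98)) + 1/44096 = (-576 + 5/98) + 1/44096 = -56443/98 + 1/44096 = -1244455215/2160704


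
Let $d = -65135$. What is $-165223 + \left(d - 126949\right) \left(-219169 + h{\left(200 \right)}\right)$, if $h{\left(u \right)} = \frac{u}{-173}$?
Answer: $\frac{7283112301129}{173} \approx 4.2099 \cdot 10^{10}$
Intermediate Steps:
$h{\left(u \right)} = - \frac{u}{173}$ ($h{\left(u \right)} = u \left(- \frac{1}{173}\right) = - \frac{u}{173}$)
$-165223 + \left(d - 126949\right) \left(-219169 + h{\left(200 \right)}\right) = -165223 + \left(-65135 - 126949\right) \left(-219169 - \frac{200}{173}\right) = -165223 - 192084 \left(-219169 - \frac{200}{173}\right) = -165223 - - \frac{7283140884708}{173} = -165223 + \frac{7283140884708}{173} = \frac{7283112301129}{173}$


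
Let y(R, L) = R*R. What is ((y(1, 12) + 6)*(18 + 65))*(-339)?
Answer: -196959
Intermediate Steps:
y(R, L) = R²
((y(1, 12) + 6)*(18 + 65))*(-339) = ((1² + 6)*(18 + 65))*(-339) = ((1 + 6)*83)*(-339) = (7*83)*(-339) = 581*(-339) = -196959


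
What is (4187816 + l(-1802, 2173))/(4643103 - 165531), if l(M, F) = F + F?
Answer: 2096081/2238786 ≈ 0.93626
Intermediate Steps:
l(M, F) = 2*F
(4187816 + l(-1802, 2173))/(4643103 - 165531) = (4187816 + 2*2173)/(4643103 - 165531) = (4187816 + 4346)/4477572 = 4192162*(1/4477572) = 2096081/2238786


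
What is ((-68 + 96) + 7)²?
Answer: 1225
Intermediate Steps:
((-68 + 96) + 7)² = (28 + 7)² = 35² = 1225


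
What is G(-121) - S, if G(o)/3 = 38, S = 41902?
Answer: -41788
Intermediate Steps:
G(o) = 114 (G(o) = 3*38 = 114)
G(-121) - S = 114 - 1*41902 = 114 - 41902 = -41788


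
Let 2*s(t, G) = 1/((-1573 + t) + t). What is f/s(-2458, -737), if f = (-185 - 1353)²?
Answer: -30698732232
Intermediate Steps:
s(t, G) = 1/(2*(-1573 + 2*t)) (s(t, G) = 1/(2*((-1573 + t) + t)) = 1/(2*(-1573 + 2*t)))
f = 2365444 (f = (-1538)² = 2365444)
f/s(-2458, -737) = 2365444/((1/(2*(-1573 + 2*(-2458))))) = 2365444/((1/(2*(-1573 - 4916)))) = 2365444/(((½)/(-6489))) = 2365444/(((½)*(-1/6489))) = 2365444/(-1/12978) = 2365444*(-12978) = -30698732232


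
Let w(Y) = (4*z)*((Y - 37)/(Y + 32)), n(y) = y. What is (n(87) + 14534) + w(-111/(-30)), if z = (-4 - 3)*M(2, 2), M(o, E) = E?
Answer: 249445/17 ≈ 14673.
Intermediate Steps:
z = -14 (z = (-4 - 3)*2 = -7*2 = -14)
w(Y) = -56*(-37 + Y)/(32 + Y) (w(Y) = (4*(-14))*((Y - 37)/(Y + 32)) = -56*(-37 + Y)/(32 + Y))
(n(87) + 14534) + w(-111/(-30)) = (87 + 14534) + 56*(37 - (-111)/(-30))/(32 - 111/(-30)) = 14621 + 56*(37 - (-111)*(-1)/30)/(32 - 111*(-1/30)) = 14621 + 56*(37 - 1*37/10)/(32 + 37/10) = 14621 + 56*(37 - 37/10)/(357/10) = 14621 + 56*(10/357)*(333/10) = 14621 + 888/17 = 249445/17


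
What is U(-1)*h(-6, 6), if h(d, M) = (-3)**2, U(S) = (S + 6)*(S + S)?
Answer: -90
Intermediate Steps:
U(S) = 2*S*(6 + S) (U(S) = (6 + S)*(2*S) = 2*S*(6 + S))
h(d, M) = 9
U(-1)*h(-6, 6) = (2*(-1)*(6 - 1))*9 = (2*(-1)*5)*9 = -10*9 = -90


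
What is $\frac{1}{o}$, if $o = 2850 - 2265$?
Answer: $\frac{1}{585} \approx 0.0017094$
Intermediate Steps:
$o = 585$
$\frac{1}{o} = \frac{1}{585}$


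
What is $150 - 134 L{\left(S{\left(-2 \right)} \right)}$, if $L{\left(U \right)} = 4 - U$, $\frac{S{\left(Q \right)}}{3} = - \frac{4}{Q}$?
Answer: $418$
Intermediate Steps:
$S{\left(Q \right)} = - \frac{12}{Q}$ ($S{\left(Q \right)} = 3 \left(- \frac{4}{Q}\right) = - \frac{12}{Q}$)
$150 - 134 L{\left(S{\left(-2 \right)} \right)} = 150 - 134 \left(4 - - \frac{12}{-2}\right) = 150 - 134 \left(4 - \left(-12\right) \left(- \frac{1}{2}\right)\right) = 150 - 134 \left(4 - 6\right) = 150 - -268 = 150 + 268 = 418$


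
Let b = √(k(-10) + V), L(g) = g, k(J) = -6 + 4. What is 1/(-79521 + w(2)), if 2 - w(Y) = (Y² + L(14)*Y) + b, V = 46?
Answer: -79551/6328361557 + 2*√11/6328361557 ≈ -1.2570e-5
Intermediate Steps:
k(J) = -2
b = 2*√11 (b = √(-2 + 46) = √44 = 2*√11 ≈ 6.6332)
w(Y) = 2 - Y² - 14*Y - 2*√11 (w(Y) = 2 - ((Y² + 14*Y) + 2*√11) = 2 - (Y² + 2*√11 + 14*Y) = 2 + (-Y² - 14*Y - 2*√11) = 2 - Y² - 14*Y - 2*√11)
1/(-79521 + w(2)) = 1/(-79521 + (2 - 1*2² - 14*2 - 2*√11)) = 1/(-79521 + (2 - 1*4 - 28 - 2*√11)) = 1/(-79521 + (2 - 4 - 28 - 2*√11)) = 1/(-79521 + (-30 - 2*√11)) = 1/(-79551 - 2*√11)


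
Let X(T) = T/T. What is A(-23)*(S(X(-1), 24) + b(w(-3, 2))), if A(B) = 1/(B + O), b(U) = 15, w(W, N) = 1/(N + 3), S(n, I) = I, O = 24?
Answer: 39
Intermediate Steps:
X(T) = 1
w(W, N) = 1/(3 + N)
A(B) = 1/(24 + B) (A(B) = 1/(B + 24) = 1/(24 + B))
A(-23)*(S(X(-1), 24) + b(w(-3, 2))) = (24 + 15)/(24 - 23) = 39/1 = 1*39 = 39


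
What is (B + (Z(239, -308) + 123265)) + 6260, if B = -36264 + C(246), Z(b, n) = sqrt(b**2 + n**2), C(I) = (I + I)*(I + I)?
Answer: 335325 + sqrt(151985) ≈ 3.3572e+5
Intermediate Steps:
C(I) = 4*I**2 (C(I) = (2*I)*(2*I) = 4*I**2)
B = 205800 (B = -36264 + 4*246**2 = -36264 + 4*60516 = -36264 + 242064 = 205800)
(B + (Z(239, -308) + 123265)) + 6260 = (205800 + (sqrt(239**2 + (-308)**2) + 123265)) + 6260 = (205800 + (sqrt(57121 + 94864) + 123265)) + 6260 = (205800 + (sqrt(151985) + 123265)) + 6260 = (205800 + (123265 + sqrt(151985))) + 6260 = (329065 + sqrt(151985)) + 6260 = 335325 + sqrt(151985)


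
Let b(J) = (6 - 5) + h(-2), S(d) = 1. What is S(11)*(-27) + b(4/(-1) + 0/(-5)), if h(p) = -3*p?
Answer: -20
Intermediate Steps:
b(J) = 7 (b(J) = (6 - 5) - 3*(-2) = 1 + 6 = 7)
S(11)*(-27) + b(4/(-1) + 0/(-5)) = 1*(-27) + 7 = -27 + 7 = -20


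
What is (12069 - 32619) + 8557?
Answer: -11993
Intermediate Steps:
(12069 - 32619) + 8557 = -20550 + 8557 = -11993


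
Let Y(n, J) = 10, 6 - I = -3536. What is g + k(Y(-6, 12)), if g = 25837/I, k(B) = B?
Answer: 8751/506 ≈ 17.294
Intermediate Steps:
I = 3542 (I = 6 - 1*(-3536) = 6 + 3536 = 3542)
g = 3691/506 (g = 25837/3542 = 25837*(1/3542) = 3691/506 ≈ 7.2945)
g + k(Y(-6, 12)) = 3691/506 + 10 = 8751/506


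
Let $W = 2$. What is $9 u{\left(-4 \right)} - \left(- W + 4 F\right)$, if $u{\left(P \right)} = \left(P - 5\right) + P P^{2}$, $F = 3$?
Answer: $-667$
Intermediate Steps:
$u{\left(P \right)} = -5 + P + P^{3}$ ($u{\left(P \right)} = \left(-5 + P\right) + P^{3} = -5 + P + P^{3}$)
$9 u{\left(-4 \right)} - \left(- W + 4 F\right) = 9 \left(-5 - 4 + \left(-4\right)^{3}\right) + \left(\left(-4\right) 3 + 2\right) = 9 \left(-5 - 4 - 64\right) + \left(-12 + 2\right) = 9 \left(-73\right) - 10 = -657 - 10 = -667$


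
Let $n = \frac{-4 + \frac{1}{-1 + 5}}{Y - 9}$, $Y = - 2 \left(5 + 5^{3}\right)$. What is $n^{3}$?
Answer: $\frac{3375}{1245766976} \approx 2.7092 \cdot 10^{-6}$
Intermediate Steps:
$Y = -260$ ($Y = - 2 \left(5 + 125\right) = \left(-2\right) 130 = -260$)
$n = \frac{15}{1076}$ ($n = \frac{-4 + \frac{1}{-1 + 5}}{-260 - 9} = \frac{-4 + \frac{1}{4}}{-269} = \left(-4 + \frac{1}{4}\right) \left(- \frac{1}{269}\right) = \left(- \frac{15}{4}\right) \left(- \frac{1}{269}\right) = \frac{15}{1076} \approx 0.013941$)
$n^{3} = \left(\frac{15}{1076}\right)^{3} = \frac{3375}{1245766976}$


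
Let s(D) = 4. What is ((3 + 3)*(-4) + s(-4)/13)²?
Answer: 94864/169 ≈ 561.33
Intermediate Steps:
((3 + 3)*(-4) + s(-4)/13)² = ((3 + 3)*(-4) + 4/13)² = (6*(-4) + 4*(1/13))² = (-24 + 4/13)² = (-308/13)² = 94864/169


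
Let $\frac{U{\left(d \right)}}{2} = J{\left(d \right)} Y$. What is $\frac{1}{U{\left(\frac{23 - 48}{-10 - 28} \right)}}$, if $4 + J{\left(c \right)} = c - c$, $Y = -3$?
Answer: $\frac{1}{24} \approx 0.041667$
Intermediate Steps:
$J{\left(c \right)} = -4$ ($J{\left(c \right)} = -4 + \left(c - c\right) = -4 + 0 = -4$)
$U{\left(d \right)} = 24$ ($U{\left(d \right)} = 2 \left(\left(-4\right) \left(-3\right)\right) = 2 \cdot 12 = 24$)
$\frac{1}{U{\left(\frac{23 - 48}{-10 - 28} \right)}} = \frac{1}{24}$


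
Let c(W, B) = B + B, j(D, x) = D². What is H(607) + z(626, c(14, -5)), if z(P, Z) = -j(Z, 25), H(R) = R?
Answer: 507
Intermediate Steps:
c(W, B) = 2*B
z(P, Z) = -Z²
H(607) + z(626, c(14, -5)) = 607 - (2*(-5))² = 607 - 1*(-10)² = 607 - 1*100 = 607 - 100 = 507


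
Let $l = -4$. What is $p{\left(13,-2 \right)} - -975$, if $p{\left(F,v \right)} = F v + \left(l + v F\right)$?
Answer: $919$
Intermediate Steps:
$p{\left(F,v \right)} = -4 + 2 F v$ ($p{\left(F,v \right)} = F v + \left(-4 + v F\right) = F v + \left(-4 + F v\right) = -4 + 2 F v$)
$p{\left(13,-2 \right)} - -975 = \left(-4 + 2 \cdot 13 \left(-2\right)\right) - -975 = \left(-4 - 52\right) + 975 = -56 + 975 = 919$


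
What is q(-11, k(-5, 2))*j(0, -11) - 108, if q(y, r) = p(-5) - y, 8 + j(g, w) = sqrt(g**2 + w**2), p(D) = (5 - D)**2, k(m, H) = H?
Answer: 225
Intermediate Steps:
j(g, w) = -8 + sqrt(g**2 + w**2)
q(y, r) = 100 - y (q(y, r) = (-5 - 5)**2 - y = (-10)**2 - y = 100 - y)
q(-11, k(-5, 2))*j(0, -11) - 108 = (100 - 1*(-11))*(-8 + sqrt(0**2 + (-11)**2)) - 108 = (100 + 11)*(-8 + sqrt(0 + 121)) - 108 = 111*(-8 + sqrt(121)) - 108 = 111*(-8 + 11) - 108 = 111*3 - 108 = 333 - 108 = 225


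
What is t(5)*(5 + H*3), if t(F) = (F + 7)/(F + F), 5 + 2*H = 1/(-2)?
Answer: -39/10 ≈ -3.9000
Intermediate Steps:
H = -11/4 (H = -5/2 + (1/2)/(-2) = -5/2 + (1/2)*(-1/2) = -5/2 - 1/4 = -11/4 ≈ -2.7500)
t(F) = (7 + F)/(2*F) (t(F) = (7 + F)/((2*F)) = (7 + F)*(1/(2*F)) = (7 + F)/(2*F))
t(5)*(5 + H*3) = ((1/2)*(7 + 5)/5)*(5 - 11/4*3) = ((1/2)*(1/5)*12)*(5 - 33/4) = (6/5)*(-13/4) = -39/10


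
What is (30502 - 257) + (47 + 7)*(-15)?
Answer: 29435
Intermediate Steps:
(30502 - 257) + (47 + 7)*(-15) = 30245 + 54*(-15) = 30245 - 810 = 29435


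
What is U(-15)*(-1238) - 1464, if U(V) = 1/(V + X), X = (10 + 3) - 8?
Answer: -6701/5 ≈ -1340.2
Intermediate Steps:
X = 5 (X = 13 - 8 = 5)
U(V) = 1/(5 + V) (U(V) = 1/(V + 5) = 1/(5 + V))
U(-15)*(-1238) - 1464 = -1238/(5 - 15) - 1464 = -1238/(-10) - 1464 = -1/10*(-1238) - 1464 = 619/5 - 1464 = -6701/5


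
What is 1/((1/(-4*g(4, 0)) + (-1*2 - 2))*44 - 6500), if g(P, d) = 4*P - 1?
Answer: -15/100151 ≈ -0.00014977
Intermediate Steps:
g(P, d) = -1 + 4*P
1/((1/(-4*g(4, 0)) + (-1*2 - 2))*44 - 6500) = 1/((1/(-4*(-1 + 4*4)) + (-1*2 - 2))*44 - 6500) = 1/((1/(-4*(-1 + 16)) + (-2 - 2))*44 - 6500) = 1/((1/(-4*15) - 4)*44 - 6500) = 1/((1/(-60) - 4)*44 - 6500) = 1/((-1/60 - 4)*44 - 6500) = 1/(-241/60*44 - 6500) = 1/(-2651/15 - 6500) = 1/(-100151/15) = -15/100151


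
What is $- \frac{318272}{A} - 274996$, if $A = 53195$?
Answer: $- \frac{14628730492}{53195} \approx -2.75 \cdot 10^{5}$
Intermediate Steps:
$- \frac{318272}{A} - 274996 = - \frac{318272}{53195} - 274996 = - \frac{14628730492}{53195}$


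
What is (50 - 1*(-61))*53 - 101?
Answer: 5782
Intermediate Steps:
(50 - 1*(-61))*53 - 101 = (50 + 61)*53 - 101 = 111*53 - 101 = 5883 - 101 = 5782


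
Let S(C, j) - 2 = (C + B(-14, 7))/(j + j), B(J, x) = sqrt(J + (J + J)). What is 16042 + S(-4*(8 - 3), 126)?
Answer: 1010767/63 + I*sqrt(42)/252 ≈ 16044.0 + 0.025717*I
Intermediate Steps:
B(J, x) = sqrt(3)*sqrt(J) (B(J, x) = sqrt(J + 2*J) = sqrt(3*J) = sqrt(3)*sqrt(J))
S(C, j) = 2 + (C + I*sqrt(42))/(2*j) (S(C, j) = 2 + (C + sqrt(3)*sqrt(-14))/(j + j) = 2 + (C + sqrt(3)*(I*sqrt(14)))/((2*j)) = 2 + (C + I*sqrt(42))*(1/(2*j)) = 2 + (C + I*sqrt(42))/(2*j))
16042 + S(-4*(8 - 3), 126) = 16042 + (1/2)*(-4*(8 - 3) + 4*126 + I*sqrt(42))/126 = 16042 + (1/2)*(1/126)*(-4*5 + 504 + I*sqrt(42)) = 16042 + (1/2)*(1/126)*(-20 + 504 + I*sqrt(42)) = 16042 + (1/2)*(1/126)*(484 + I*sqrt(42)) = 16042 + (121/63 + I*sqrt(42)/252) = 1010767/63 + I*sqrt(42)/252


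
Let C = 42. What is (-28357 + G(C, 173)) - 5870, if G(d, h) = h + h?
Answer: -33881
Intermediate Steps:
G(d, h) = 2*h
(-28357 + G(C, 173)) - 5870 = (-28357 + 2*173) - 5870 = (-28357 + 346) - 5870 = -28011 - 5870 = -33881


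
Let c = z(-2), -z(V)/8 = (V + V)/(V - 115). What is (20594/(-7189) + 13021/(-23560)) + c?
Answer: -803734463/217765080 ≈ -3.6908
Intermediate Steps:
z(V) = -16*V/(-115 + V) (z(V) = -8*(V + V)/(V - 115) = -8*2*V/(-115 + V) = -16*V/(-115 + V))
c = -32/117 (c = -16*(-2)/(-115 - 2) = -16*(-2)/(-117) = -16*(-2)*(-1/117) = -32/117 ≈ -0.27350)
(20594/(-7189) + 13021/(-23560)) + c = (20594/(-7189) + 13021/(-23560)) - 32/117 = (20594*(-1/7189) + 13021*(-1/23560)) - 32/117 = (-2942/1027 - 13021/23560) - 32/117 = -82686087/24196120 - 32/117 = -803734463/217765080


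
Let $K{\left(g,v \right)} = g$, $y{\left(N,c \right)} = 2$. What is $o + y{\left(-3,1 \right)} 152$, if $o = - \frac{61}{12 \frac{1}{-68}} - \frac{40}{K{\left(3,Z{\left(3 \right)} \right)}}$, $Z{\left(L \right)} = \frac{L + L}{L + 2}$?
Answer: $\frac{1909}{3} \approx 636.33$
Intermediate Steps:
$Z{\left(L \right)} = \frac{2 L}{2 + L}$
$o = \frac{997}{3}$ ($o = - \frac{61}{12 \frac{1}{-68}} - \frac{40}{3} = - \frac{61}{12 \left(- \frac{1}{68}\right)} - \frac{40}{3} = - \frac{61}{- \frac{3}{17}} - \frac{40}{3} = \left(-61\right) \left(- \frac{17}{3}\right) - \frac{40}{3} = \frac{1037}{3} - \frac{40}{3} = \frac{997}{3} \approx 332.33$)
$o + y{\left(-3,1 \right)} 152 = \frac{997}{3} + 2 \cdot 152 = \frac{997}{3} + 304 = \frac{1909}{3}$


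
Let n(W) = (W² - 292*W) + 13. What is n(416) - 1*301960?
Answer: -250363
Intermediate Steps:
n(W) = 13 + W² - 292*W
n(416) - 1*301960 = (13 + 416² - 292*416) - 1*301960 = (13 + 173056 - 121472) - 301960 = 51597 - 301960 = -250363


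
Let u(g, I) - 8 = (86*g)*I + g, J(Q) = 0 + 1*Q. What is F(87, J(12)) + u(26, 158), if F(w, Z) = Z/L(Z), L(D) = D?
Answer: 353323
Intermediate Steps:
J(Q) = Q (J(Q) = 0 + Q = Q)
u(g, I) = 8 + g + 86*I*g (u(g, I) = 8 + ((86*g)*I + g) = 8 + (86*I*g + g) = 8 + (g + 86*I*g) = 8 + g + 86*I*g)
F(w, Z) = 1 (F(w, Z) = Z/Z = 1)
F(87, J(12)) + u(26, 158) = 1 + (8 + 26 + 86*158*26) = 1 + (8 + 26 + 353288) = 1 + 353322 = 353323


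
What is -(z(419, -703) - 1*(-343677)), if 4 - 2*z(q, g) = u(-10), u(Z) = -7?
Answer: -687365/2 ≈ -3.4368e+5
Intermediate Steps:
z(q, g) = 11/2 (z(q, g) = 2 - ½*(-7) = 2 + 7/2 = 11/2)
-(z(419, -703) - 1*(-343677)) = -(11/2 - 1*(-343677)) = -(11/2 + 343677) = -1*687365/2 = -687365/2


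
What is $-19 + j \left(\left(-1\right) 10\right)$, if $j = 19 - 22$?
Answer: $11$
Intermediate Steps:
$j = -3$
$-19 + j \left(\left(-1\right) 10\right) = -19 - 3 \left(\left(-1\right) 10\right) = -19 - -30 = -19 + 30 = 11$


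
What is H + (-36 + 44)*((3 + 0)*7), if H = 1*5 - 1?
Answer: 172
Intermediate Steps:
H = 4 (H = 5 - 1 = 4)
H + (-36 + 44)*((3 + 0)*7) = 4 + (-36 + 44)*((3 + 0)*7) = 4 + 8*(3*7) = 4 + 8*21 = 4 + 168 = 172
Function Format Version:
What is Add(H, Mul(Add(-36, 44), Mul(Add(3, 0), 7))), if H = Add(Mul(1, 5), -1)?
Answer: 172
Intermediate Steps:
H = 4 (H = Add(5, -1) = 4)
Add(H, Mul(Add(-36, 44), Mul(Add(3, 0), 7))) = Add(4, Mul(Add(-36, 44), Mul(Add(3, 0), 7))) = Add(4, Mul(8, Mul(3, 7))) = Add(4, Mul(8, 21)) = Add(4, 168) = 172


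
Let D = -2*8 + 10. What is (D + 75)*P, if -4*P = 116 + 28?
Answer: -2484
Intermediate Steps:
P = -36 (P = -(116 + 28)/4 = -¼*144 = -36)
D = -6 (D = -16 + 10 = -6)
(D + 75)*P = (-6 + 75)*(-36) = 69*(-36) = -2484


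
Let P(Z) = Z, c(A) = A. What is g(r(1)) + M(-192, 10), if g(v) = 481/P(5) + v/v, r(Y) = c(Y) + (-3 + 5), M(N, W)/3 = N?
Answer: -2394/5 ≈ -478.80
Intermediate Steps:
M(N, W) = 3*N
r(Y) = 2 + Y (r(Y) = Y + (-3 + 5) = Y + 2 = 2 + Y)
g(v) = 486/5 (g(v) = 481/5 + v/v = 481*(⅕) + 1 = 481/5 + 1 = 486/5)
g(r(1)) + M(-192, 10) = 486/5 + 3*(-192) = 486/5 - 576 = -2394/5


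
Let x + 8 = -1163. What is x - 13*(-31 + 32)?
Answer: -1184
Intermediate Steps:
x = -1171 (x = -8 - 1163 = -1171)
x - 13*(-31 + 32) = -1171 - 13*(-31 + 32) = -1171 - 13 = -1184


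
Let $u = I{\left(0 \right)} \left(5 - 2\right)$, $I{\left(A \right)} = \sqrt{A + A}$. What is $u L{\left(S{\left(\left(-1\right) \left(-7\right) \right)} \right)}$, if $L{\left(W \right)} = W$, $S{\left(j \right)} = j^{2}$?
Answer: $0$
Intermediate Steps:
$I{\left(A \right)} = \sqrt{2} \sqrt{A}$ ($I{\left(A \right)} = \sqrt{2 A} = \sqrt{2} \sqrt{A}$)
$u = 0$ ($u = \sqrt{2} \sqrt{0} \left(5 - 2\right) = \sqrt{2} \cdot 0 \cdot 3 = 0 \cdot 3 = 0$)
$u L{\left(S{\left(\left(-1\right) \left(-7\right) \right)} \right)} = 0 \left(\left(-1\right) \left(-7\right)\right)^{2} = 0 \cdot 7^{2} = 0 \cdot 49 = 0$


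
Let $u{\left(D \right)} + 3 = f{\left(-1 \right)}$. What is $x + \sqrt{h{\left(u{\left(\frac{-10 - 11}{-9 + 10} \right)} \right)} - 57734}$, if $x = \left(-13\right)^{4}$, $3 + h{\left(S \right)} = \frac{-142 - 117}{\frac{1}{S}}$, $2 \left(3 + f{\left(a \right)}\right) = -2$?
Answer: $28561 + 2 i \sqrt{13981} \approx 28561.0 + 236.48 i$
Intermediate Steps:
$f{\left(a \right)} = -4$ ($f{\left(a \right)} = -3 + \frac{1}{2} \left(-2\right) = -3 - 1 = -4$)
$u{\left(D \right)} = -7$ ($u{\left(D \right)} = -3 - 4 = -7$)
$h{\left(S \right)} = -3 - 259 S$ ($h{\left(S \right)} = -3 + \frac{-142 - 117}{\frac{1}{S}} = -3 - 259 S$)
$x = 28561$
$x + \sqrt{h{\left(u{\left(\frac{-10 - 11}{-9 + 10} \right)} \right)} - 57734} = 28561 + \sqrt{\left(-3 - -1813\right) - 57734} = 28561 + \sqrt{\left(-3 + 1813\right) - 57734} = 28561 + \sqrt{1810 - 57734} = 28561 + \sqrt{-55924} = 28561 + 2 i \sqrt{13981}$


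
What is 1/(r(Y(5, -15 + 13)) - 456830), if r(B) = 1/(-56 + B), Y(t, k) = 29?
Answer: -27/12334411 ≈ -2.1890e-6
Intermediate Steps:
1/(r(Y(5, -15 + 13)) - 456830) = 1/(1/(-56 + 29) - 456830) = 1/(1/(-27) - 456830) = 1/(-1/27 - 456830) = 1/(-12334411/27) = -27/12334411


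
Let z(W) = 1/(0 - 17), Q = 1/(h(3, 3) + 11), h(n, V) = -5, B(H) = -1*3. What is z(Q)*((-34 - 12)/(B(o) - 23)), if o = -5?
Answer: -23/221 ≈ -0.10407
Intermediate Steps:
B(H) = -3
Q = ⅙ (Q = 1/(-5 + 11) = 1/6 = ⅙ ≈ 0.16667)
z(W) = -1/17 (z(W) = 1/(-17) = -1/17)
z(Q)*((-34 - 12)/(B(o) - 23)) = -(-34 - 12)/(17*(-3 - 23)) = -(-46)/(17*(-26)) = -(-46)*(-1)/(17*26) = -1/17*23/13 = -23/221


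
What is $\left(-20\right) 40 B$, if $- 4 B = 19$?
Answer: $3800$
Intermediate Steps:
$B = - \frac{19}{4}$ ($B = \left(- \frac{1}{4}\right) 19 = - \frac{19}{4} \approx -4.75$)
$\left(-20\right) 40 B = \left(-20\right) 40 \left(- \frac{19}{4}\right) = \left(-800\right) \left(- \frac{19}{4}\right) = 3800$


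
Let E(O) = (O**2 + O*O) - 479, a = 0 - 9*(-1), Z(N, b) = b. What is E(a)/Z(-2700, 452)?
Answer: -317/452 ≈ -0.70133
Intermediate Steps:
a = 9 (a = 0 + 9 = 9)
E(O) = -479 + 2*O**2 (E(O) = (O**2 + O**2) - 479 = 2*O**2 - 479 = -479 + 2*O**2)
E(a)/Z(-2700, 452) = (-479 + 2*9**2)/452 = (-479 + 2*81)*(1/452) = (-479 + 162)*(1/452) = -317*1/452 = -317/452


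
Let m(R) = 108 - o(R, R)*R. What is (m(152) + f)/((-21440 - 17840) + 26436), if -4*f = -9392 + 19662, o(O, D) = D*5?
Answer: 235959/25688 ≈ 9.1856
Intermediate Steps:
o(O, D) = 5*D
f = -5135/2 (f = -(-9392 + 19662)/4 = -¼*10270 = -5135/2 ≈ -2567.5)
m(R) = 108 - 5*R² (m(R) = 108 - 5*R*R = 108 - 5*R²)
(m(152) + f)/((-21440 - 17840) + 26436) = ((108 - 5*152²) - 5135/2)/((-21440 - 17840) + 26436) = ((108 - 5*23104) - 5135/2)/(-39280 + 26436) = ((108 - 115520) - 5135/2)/(-12844) = (-115412 - 5135/2)*(-1/12844) = -235959/2*(-1/12844) = 235959/25688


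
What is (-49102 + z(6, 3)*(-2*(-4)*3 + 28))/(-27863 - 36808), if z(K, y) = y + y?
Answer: 48790/64671 ≈ 0.75443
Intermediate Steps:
z(K, y) = 2*y
(-49102 + z(6, 3)*(-2*(-4)*3 + 28))/(-27863 - 36808) = (-49102 + (2*3)*(-2*(-4)*3 + 28))/(-27863 - 36808) = (-49102 + 6*(8*3 + 28))/(-64671) = (-49102 + 6*(24 + 28))*(-1/64671) = (-49102 + 6*52)*(-1/64671) = (-49102 + 312)*(-1/64671) = -48790*(-1/64671) = 48790/64671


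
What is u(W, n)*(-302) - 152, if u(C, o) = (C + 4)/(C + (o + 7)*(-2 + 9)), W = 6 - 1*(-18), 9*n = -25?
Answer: -74684/241 ≈ -309.89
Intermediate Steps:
n = -25/9 (n = (⅑)*(-25) = -25/9 ≈ -2.7778)
W = 24 (W = 6 + 18 = 24)
u(C, o) = (4 + C)/(49 + C + 7*o) (u(C, o) = (4 + C)/(C + (7 + o)*7) = (4 + C)/(C + (49 + 7*o)) = (4 + C)/(49 + C + 7*o))
u(W, n)*(-302) - 152 = ((4 + 24)/(49 + 24 + 7*(-25/9)))*(-302) - 152 = (28/(49 + 24 - 175/9))*(-302) - 152 = (28/(482/9))*(-302) - 152 = ((9/482)*28)*(-302) - 152 = (126/241)*(-302) - 152 = -38052/241 - 152 = -74684/241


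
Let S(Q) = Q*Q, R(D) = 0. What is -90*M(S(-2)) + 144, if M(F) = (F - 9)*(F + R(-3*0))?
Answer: 1944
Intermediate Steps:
S(Q) = Q²
M(F) = F*(-9 + F) (M(F) = (F - 9)*(F + 0) = (-9 + F)*F = F*(-9 + F))
-90*M(S(-2)) + 144 = -90*(-2)²*(-9 + (-2)²) + 144 = -360*(-9 + 4) + 144 = -360*(-5) + 144 = -90*(-20) + 144 = 1800 + 144 = 1944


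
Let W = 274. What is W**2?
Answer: 75076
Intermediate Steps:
W**2 = 274**2 = 75076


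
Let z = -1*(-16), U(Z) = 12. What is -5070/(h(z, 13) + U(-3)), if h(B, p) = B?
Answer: -2535/14 ≈ -181.07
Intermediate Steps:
z = 16
-5070/(h(z, 13) + U(-3)) = -5070/(16 + 12) = -5070/28 = -5070*1/28 = -2535/14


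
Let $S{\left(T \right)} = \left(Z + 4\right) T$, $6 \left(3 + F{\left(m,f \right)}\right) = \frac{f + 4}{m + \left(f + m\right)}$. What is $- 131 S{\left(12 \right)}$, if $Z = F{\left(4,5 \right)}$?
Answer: $- \frac{22794}{13} \approx -1753.4$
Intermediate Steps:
$F{\left(m,f \right)} = -3 + \frac{4 + f}{6 \left(f + 2 m\right)}$ ($F{\left(m,f \right)} = -3 + \frac{\left(f + 4\right) \frac{1}{m + \left(f + m\right)}}{6} = -3 + \frac{\left(4 + f\right) \frac{1}{f + 2 m}}{6} = -3 + \frac{\frac{1}{f + 2 m} \left(4 + f\right)}{6} = -3 + \frac{4 + f}{6 \left(f + 2 m\right)}$)
$Z = - \frac{75}{26}$ ($Z = \frac{4 - 144 - 85}{6 \left(5 + 2 \cdot 4\right)} = \frac{4 - 144 - 85}{6 \left(5 + 8\right)} = \frac{1}{6} \cdot \frac{1}{13} \left(-225\right) = - \frac{75}{26} \approx -2.8846$)
$S{\left(T \right)} = \frac{29 T}{26}$ ($S{\left(T \right)} = \left(- \frac{75}{26} + 4\right) T = \frac{29 T}{26}$)
$- 131 S{\left(12 \right)} = - 131 \cdot \frac{29}{26} \cdot 12 = \left(-131\right) \frac{174}{13} = - \frac{22794}{13}$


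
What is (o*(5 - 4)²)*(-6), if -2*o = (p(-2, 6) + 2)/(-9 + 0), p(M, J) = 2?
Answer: -4/3 ≈ -1.3333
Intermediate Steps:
o = 2/9 (o = -(2 + 2)/(2*(-9 + 0)) = -2/(-9) = -2*(-1)/9 = -½*(-4/9) = 2/9 ≈ 0.22222)
(o*(5 - 4)²)*(-6) = (2*(5 - 4)²/9)*(-6) = ((2/9)*1²)*(-6) = ((2/9)*1)*(-6) = (2/9)*(-6) = -4/3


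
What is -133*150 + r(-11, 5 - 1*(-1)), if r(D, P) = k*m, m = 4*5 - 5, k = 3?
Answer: -19905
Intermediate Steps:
m = 15 (m = 20 - 5 = 15)
r(D, P) = 45 (r(D, P) = 3*15 = 45)
-133*150 + r(-11, 5 - 1*(-1)) = -133*150 + 45 = -19950 + 45 = -19905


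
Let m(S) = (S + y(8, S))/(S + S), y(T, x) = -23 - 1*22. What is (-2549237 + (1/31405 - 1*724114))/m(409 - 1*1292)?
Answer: -45386018169991/7285960 ≈ -6.2292e+6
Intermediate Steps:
y(T, x) = -45 (y(T, x) = -23 - 22 = -45)
m(S) = (-45 + S)/(2*S) (m(S) = (S - 45)/(S + S) = (-45 + S)/((2*S)) = (-45 + S)*(1/(2*S)) = (-45 + S)/(2*S))
(-2549237 + (1/31405 - 1*724114))/m(409 - 1*1292) = (-2549237 + (1/31405 - 1*724114))/(((-45 + (409 - 1*1292))/(2*(409 - 1*1292)))) = (-2549237 + (1/31405 - 724114))/(((-45 + (409 - 1292))/(2*(409 - 1292)))) = (-2549237 - 22740800169/31405)/(((½)*(-45 - 883)/(-883))) = -102799588154/(31405*((½)*(-1/883)*(-928))) = -102799588154/(31405*464/883) = -102799588154/31405*883/464 = -45386018169991/7285960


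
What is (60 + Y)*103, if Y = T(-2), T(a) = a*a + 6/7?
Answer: 46762/7 ≈ 6680.3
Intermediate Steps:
T(a) = 6/7 + a² (T(a) = a² + 6*(⅐) = a² + 6/7 = 6/7 + a²)
Y = 34/7 (Y = 6/7 + (-2)² = 6/7 + 4 = 34/7 ≈ 4.8571)
(60 + Y)*103 = (60 + 34/7)*103 = (454/7)*103 = 46762/7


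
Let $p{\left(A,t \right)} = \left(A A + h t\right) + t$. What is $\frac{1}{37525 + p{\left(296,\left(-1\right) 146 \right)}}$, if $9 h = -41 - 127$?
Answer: $\frac{3}{383161} \approx 7.8296 \cdot 10^{-6}$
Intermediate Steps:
$h = - \frac{56}{3}$ ($h = \frac{-41 - 127}{9} = \frac{1}{9} \left(-168\right) = - \frac{56}{3} \approx -18.667$)
$p{\left(A,t \right)} = A^{2} - \frac{53 t}{3}$ ($p{\left(A,t \right)} = \left(A A - \frac{56 t}{3}\right) + t = \left(A^{2} - \frac{56 t}{3}\right) + t = A^{2} - \frac{53 t}{3}$)
$\frac{1}{37525 + p{\left(296,\left(-1\right) 146 \right)}} = \frac{1}{37525 + \left(296^{2} - \frac{53 \left(\left(-1\right) 146\right)}{3}\right)} = \frac{1}{37525 + \left(87616 - - \frac{7738}{3}\right)} = \frac{1}{37525 + \left(87616 + \frac{7738}{3}\right)} = \frac{1}{37525 + \frac{270586}{3}} = \frac{1}{\frac{383161}{3}} = \frac{3}{383161}$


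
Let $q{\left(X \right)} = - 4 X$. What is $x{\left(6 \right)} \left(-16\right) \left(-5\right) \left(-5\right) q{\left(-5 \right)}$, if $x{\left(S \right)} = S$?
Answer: $-48000$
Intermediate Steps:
$x{\left(6 \right)} \left(-16\right) \left(-5\right) \left(-5\right) q{\left(-5 \right)} = 6 \left(-16\right) \left(-5\right) \left(-5\right) \left(\left(-4\right) \left(-5\right)\right) = - 96 \cdot 25 \cdot 20 = \left(-96\right) 500 = -48000$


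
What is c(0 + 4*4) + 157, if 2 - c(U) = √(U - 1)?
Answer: 159 - √15 ≈ 155.13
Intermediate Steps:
c(U) = 2 - √(-1 + U) (c(U) = 2 - √(U - 1) = 2 - √(-1 + U))
c(0 + 4*4) + 157 = (2 - √(-1 + (0 + 4*4))) + 157 = (2 - √(-1 + (0 + 16))) + 157 = (2 - √(-1 + 16)) + 157 = (2 - √15) + 157 = 159 - √15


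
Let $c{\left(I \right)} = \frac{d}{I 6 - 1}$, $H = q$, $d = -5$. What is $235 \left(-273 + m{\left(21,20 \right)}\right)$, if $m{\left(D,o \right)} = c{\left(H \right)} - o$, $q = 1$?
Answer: $-69090$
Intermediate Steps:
$H = 1$
$c{\left(I \right)} = - \frac{5}{-1 + 6 I}$ ($c{\left(I \right)} = - \frac{5}{I 6 - 1} = - \frac{5}{6 I - 1} = - \frac{5}{-1 + 6 I}$)
$m{\left(D,o \right)} = -1 - o$ ($m{\left(D,o \right)} = - \frac{5}{-1 + 6 \cdot 1} - o = - \frac{5}{-1 + 6} - o = - \frac{5}{5} - o = \left(-5\right) \frac{1}{5} - o = -1 - o$)
$235 \left(-273 + m{\left(21,20 \right)}\right) = 235 \left(-273 - 21\right) = 235 \left(-294\right) = -69090$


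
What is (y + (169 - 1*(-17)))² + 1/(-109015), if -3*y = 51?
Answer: 3113577414/109015 ≈ 28561.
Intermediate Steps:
y = -17 (y = -⅓*51 = -17)
(y + (169 - 1*(-17)))² + 1/(-109015) = (-17 + (169 - 1*(-17)))² + 1/(-109015) = (-17 + (169 + 17))² - 1/109015 = (-17 + 186)² - 1/109015 = 169² - 1/109015 = 28561 - 1/109015 = 3113577414/109015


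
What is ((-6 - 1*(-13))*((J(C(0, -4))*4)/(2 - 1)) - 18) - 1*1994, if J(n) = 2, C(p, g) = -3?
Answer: -1956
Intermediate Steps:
((-6 - 1*(-13))*((J(C(0, -4))*4)/(2 - 1)) - 18) - 1*1994 = ((-6 - 1*(-13))*((2*4)/(2 - 1)) - 18) - 1*1994 = ((-6 + 13)*(8/1) - 18) - 1994 = (7*(8*1) - 18) - 1994 = (7*8 - 18) - 1994 = (56 - 18) - 1994 = 38 - 1994 = -1956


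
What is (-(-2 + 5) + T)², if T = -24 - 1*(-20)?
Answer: 49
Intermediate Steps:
T = -4 (T = -24 + 20 = -4)
(-(-2 + 5) + T)² = (-(-2 + 5) - 4)² = (-1*3 - 4)² = (-3 - 4)² = (-7)² = 49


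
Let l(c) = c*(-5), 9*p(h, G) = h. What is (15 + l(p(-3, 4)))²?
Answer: 2500/9 ≈ 277.78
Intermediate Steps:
p(h, G) = h/9
l(c) = -5*c
(15 + l(p(-3, 4)))² = (15 - 5*(-3)/9)² = (15 - 5*(-⅓))² = (15 + 5/3)² = (50/3)² = 2500/9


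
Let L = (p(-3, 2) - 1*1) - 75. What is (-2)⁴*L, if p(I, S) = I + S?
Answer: -1232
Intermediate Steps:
L = -77 (L = ((-3 + 2) - 1*1) - 75 = (-1 - 1) - 75 = -2 - 75 = -77)
(-2)⁴*L = (-2)⁴*(-77) = 16*(-77) = -1232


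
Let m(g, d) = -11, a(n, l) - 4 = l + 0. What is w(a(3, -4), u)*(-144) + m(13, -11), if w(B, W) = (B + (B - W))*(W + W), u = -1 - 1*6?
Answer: 14101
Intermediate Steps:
a(n, l) = 4 + l (a(n, l) = 4 + (l + 0) = 4 + l)
u = -7 (u = -1 - 6 = -7)
w(B, W) = 2*W*(-W + 2*B) (w(B, W) = (-W + 2*B)*(2*W) = 2*W*(-W + 2*B))
w(a(3, -4), u)*(-144) + m(13, -11) = (2*(-7)*(-1*(-7) + 2*(4 - 4)))*(-144) - 11 = (2*(-7)*(7 + 2*0))*(-144) - 11 = (2*(-7)*(7 + 0))*(-144) - 11 = (2*(-7)*7)*(-144) - 11 = -98*(-144) - 11 = 14112 - 11 = 14101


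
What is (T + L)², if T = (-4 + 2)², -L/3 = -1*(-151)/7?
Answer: 180625/49 ≈ 3686.2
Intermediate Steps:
L = -453/7 (L = -3*(-1*(-151))/7 = -453/7 ≈ -64.714)
T = 4 (T = (-2)² = 4)
(T + L)² = (4 - 453/7)² = (-425/7)² = 180625/49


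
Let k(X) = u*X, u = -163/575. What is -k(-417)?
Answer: -67971/575 ≈ -118.21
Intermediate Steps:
u = -163/575 (u = -163*1/575 = -163/575 ≈ -0.28348)
k(X) = -163*X/575
-k(-417) = -(-163)*(-417)/575 = -1*67971/575 = -67971/575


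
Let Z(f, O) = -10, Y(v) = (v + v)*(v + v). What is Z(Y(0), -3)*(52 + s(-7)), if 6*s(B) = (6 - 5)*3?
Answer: -525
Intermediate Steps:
s(B) = ½ (s(B) = ((6 - 5)*3)/6 = (1*3)/6 = (⅙)*3 = ½)
Y(v) = 4*v² (Y(v) = (2*v)*(2*v) = 4*v²)
Z(Y(0), -3)*(52 + s(-7)) = -10*(52 + ½) = -10*105/2 = -525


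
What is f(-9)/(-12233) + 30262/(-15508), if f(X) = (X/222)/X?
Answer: -10272914465/5264434851 ≈ -1.9514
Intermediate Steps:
f(X) = 1/222 (f(X) = (X*(1/222))/X = (X/222)/X = 1/222)
f(-9)/(-12233) + 30262/(-15508) = (1/222)/(-12233) + 30262/(-15508) = (1/222)*(-1/12233) + 30262*(-1/15508) = -1/2715726 - 15131/7754 = -10272914465/5264434851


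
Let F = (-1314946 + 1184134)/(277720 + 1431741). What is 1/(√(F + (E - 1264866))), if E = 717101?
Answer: -I*√1600710280209547897/936383035477 ≈ -0.0013511*I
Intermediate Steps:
F = -130812/1709461 ≈ -0.076522
1/(√(F + (E - 1264866))) = 1/(√(-130812/1709461 + (717101 - 1264866))) = 1/(√(-130812/1709461 - 547765)) = 1/(√(-936383035477/1709461)) = 1/(I*√1600710280209547897/1709461) = -I*√1600710280209547897/936383035477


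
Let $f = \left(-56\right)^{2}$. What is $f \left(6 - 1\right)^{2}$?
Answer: $78400$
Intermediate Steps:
$f = 3136$
$f \left(6 - 1\right)^{2} = 3136 \left(6 - 1\right)^{2} = 3136 \cdot 5^{2} = 3136 \cdot 25 = 78400$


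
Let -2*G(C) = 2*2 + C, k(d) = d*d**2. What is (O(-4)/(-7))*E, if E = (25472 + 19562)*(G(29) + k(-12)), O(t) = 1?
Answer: 78561813/7 ≈ 1.1223e+7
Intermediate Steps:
k(d) = d**3
G(C) = -2 - C/2 (G(C) = -(2*2 + C)/2 = -(4 + C)/2 = -2 - C/2)
E = -78561813 (E = (25472 + 19562)*((-2 - 1/2*29) + (-12)**3) = 45034*((-2 - 29/2) - 1728) = 45034*(-33/2 - 1728) = 45034*(-3489/2) = -78561813)
(O(-4)/(-7))*E = (1/(-7))*(-78561813) = (1*(-1/7))*(-78561813) = -1/7*(-78561813) = 78561813/7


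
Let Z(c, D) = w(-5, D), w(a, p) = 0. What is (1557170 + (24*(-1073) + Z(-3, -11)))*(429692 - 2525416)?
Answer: -3209429456632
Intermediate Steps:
Z(c, D) = 0
(1557170 + (24*(-1073) + Z(-3, -11)))*(429692 - 2525416) = (1557170 + (24*(-1073) + 0))*(429692 - 2525416) = (1557170 + (-25752 + 0))*(-2095724) = (1557170 - 25752)*(-2095724) = 1531418*(-2095724) = -3209429456632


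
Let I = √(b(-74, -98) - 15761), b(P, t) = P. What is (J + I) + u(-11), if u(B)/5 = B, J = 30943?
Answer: 30888 + I*√15835 ≈ 30888.0 + 125.84*I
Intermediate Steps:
u(B) = 5*B
I = I*√15835 (I = √(-74 - 15761) = √(-15835) = I*√15835 ≈ 125.84*I)
(J + I) + u(-11) = (30943 + I*√15835) + 5*(-11) = (30943 + I*√15835) - 55 = 30888 + I*√15835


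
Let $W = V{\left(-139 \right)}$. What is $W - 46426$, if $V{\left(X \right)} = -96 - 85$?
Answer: $-46607$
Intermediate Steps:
$V{\left(X \right)} = -181$
$W = -181$
$W - 46426 = -181 - 46426 = -46607$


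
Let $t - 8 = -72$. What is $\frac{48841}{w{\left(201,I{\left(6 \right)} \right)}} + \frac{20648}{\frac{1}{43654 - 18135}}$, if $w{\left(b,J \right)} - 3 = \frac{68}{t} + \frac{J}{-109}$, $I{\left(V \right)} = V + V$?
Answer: $\frac{1679367465048}{3187} \approx 5.2694 \cdot 10^{8}$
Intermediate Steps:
$t = -64$ ($t = 8 - 72 = -64$)
$I{\left(V \right)} = 2 V$
$w{\left(b,J \right)} = \frac{31}{16} - \frac{J}{109}$ ($w{\left(b,J \right)} = 3 + \left(\frac{68}{-64} + \frac{J}{-109}\right) = 3 + \left(68 \left(- \frac{1}{64}\right) + J \left(- \frac{1}{109}\right)\right) = 3 - \left(\frac{17}{16} + \frac{J}{109}\right) = \frac{31}{16} - \frac{J}{109}$)
$\frac{48841}{w{\left(201,I{\left(6 \right)} \right)}} + \frac{20648}{\frac{1}{43654 - 18135}} = \frac{48841}{\frac{31}{16} - \frac{2 \cdot 6}{109}} + \frac{20648}{\frac{1}{43654 - 18135}} = \frac{48841}{\frac{31}{16} - \frac{12}{109}} + \frac{20648}{\frac{1}{25519}} = \frac{48841}{\frac{31}{16} - \frac{12}{109}} + 20648 \frac{1}{\frac{1}{25519}} = \frac{48841}{\frac{3187}{1744}} + 20648 \cdot 25519 = 48841 \cdot \frac{1744}{3187} + 526916312 = \frac{85178704}{3187} + 526916312 = \frac{1679367465048}{3187}$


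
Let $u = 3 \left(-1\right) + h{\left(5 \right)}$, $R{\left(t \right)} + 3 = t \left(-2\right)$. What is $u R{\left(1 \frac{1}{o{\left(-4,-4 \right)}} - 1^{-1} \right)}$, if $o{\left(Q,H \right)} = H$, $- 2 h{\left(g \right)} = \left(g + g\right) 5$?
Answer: $14$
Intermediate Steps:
$h{\left(g \right)} = - 5 g$ ($h{\left(g \right)} = - \frac{\left(g + g\right) 5}{2} = - \frac{2 g 5}{2} = - \frac{10 g}{2} = - 5 g$)
$R{\left(t \right)} = -3 - 2 t$ ($R{\left(t \right)} = -3 + t \left(-2\right) = -3 - 2 t$)
$u = -28$ ($u = 3 \left(-1\right) - 25 = -3 - 25 = -28$)
$u R{\left(1 \frac{1}{o{\left(-4,-4 \right)}} - 1^{-1} \right)} = - 28 \left(-3 - 2 \left(1 \frac{1}{-4} - 1^{-1}\right)\right) = - 28 \left(-3 - 2 \left(1 \left(- \frac{1}{4}\right) - 1\right)\right) = - 28 \left(-3 - 2 \left(- \frac{1}{4} - 1\right)\right) = - 28 \left(-3 - - \frac{5}{2}\right) = - 28 \left(-3 + \frac{5}{2}\right) = \left(-28\right) \left(- \frac{1}{2}\right) = 14$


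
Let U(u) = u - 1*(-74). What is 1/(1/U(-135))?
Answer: -61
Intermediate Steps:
U(u) = 74 + u (U(u) = u + 74 = 74 + u)
1/(1/U(-135)) = 1/(1/(74 - 135)) = 1/(1/(-61)) = 1/(-1/61) = -61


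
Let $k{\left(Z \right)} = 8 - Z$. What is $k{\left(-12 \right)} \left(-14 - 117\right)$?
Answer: $-2620$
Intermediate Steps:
$k{\left(-12 \right)} \left(-14 - 117\right) = \left(8 - -12\right) \left(-14 - 117\right) = \left(8 + 12\right) \left(-131\right) = 20 \left(-131\right) = -2620$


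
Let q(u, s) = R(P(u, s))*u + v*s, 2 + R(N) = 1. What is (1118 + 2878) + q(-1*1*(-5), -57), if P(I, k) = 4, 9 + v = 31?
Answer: 2737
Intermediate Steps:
v = 22 (v = -9 + 31 = 22)
R(N) = -1 (R(N) = -2 + 1 = -1)
q(u, s) = -u + 22*s
(1118 + 2878) + q(-1*1*(-5), -57) = (1118 + 2878) + (-(-1*1)*(-5) + 22*(-57)) = 3996 + (-(-1)*(-5) - 1254) = 3996 + (-1*5 - 1254) = 3996 + (-5 - 1254) = 3996 - 1259 = 2737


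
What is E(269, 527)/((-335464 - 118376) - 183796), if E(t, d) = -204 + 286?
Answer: -41/318818 ≈ -0.00012860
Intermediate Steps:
E(t, d) = 82
E(269, 527)/((-335464 - 118376) - 183796) = 82/((-335464 - 118376) - 183796) = 82/(-453840 - 183796) = 82/(-637636) = 82*(-1/637636) = -41/318818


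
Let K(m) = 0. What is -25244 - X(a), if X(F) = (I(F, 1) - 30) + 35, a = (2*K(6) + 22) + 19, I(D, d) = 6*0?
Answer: -25249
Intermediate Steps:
I(D, d) = 0
a = 41 (a = (2*0 + 22) + 19 = (0 + 22) + 19 = 22 + 19 = 41)
X(F) = 5 (X(F) = (0 - 30) + 35 = -30 + 35 = 5)
-25244 - X(a) = -25244 - 1*5 = -25244 - 5 = -25249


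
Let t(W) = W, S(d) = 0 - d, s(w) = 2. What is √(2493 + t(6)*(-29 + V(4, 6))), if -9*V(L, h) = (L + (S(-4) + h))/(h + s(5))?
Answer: √83442/6 ≈ 48.144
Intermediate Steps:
S(d) = -d
V(L, h) = -(4 + L + h)/(9*(2 + h)) (V(L, h) = -(L + (-1*(-4) + h))/(9*(h + 2)) = -(L + (4 + h))/(9*(2 + h)) = -(4 + L + h)/(9*(2 + h)))
√(2493 + t(6)*(-29 + V(4, 6))) = √(2493 + 6*(-29 + (-4 - 1*4 - 1*6)/(9*(2 + 6)))) = √(2493 + 6*(-29 + (⅑)*(-4 - 4 - 6)/8)) = √(2493 + 6*(-29 + (⅑)*(⅛)*(-14))) = √(2493 + 6*(-29 - 7/36)) = √(2493 + 6*(-1051/36)) = √(2493 - 1051/6) = √(13907/6) = √83442/6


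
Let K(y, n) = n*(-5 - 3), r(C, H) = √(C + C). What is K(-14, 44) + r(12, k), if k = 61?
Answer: -352 + 2*√6 ≈ -347.10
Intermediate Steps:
r(C, H) = √2*√C (r(C, H) = √(2*C) = √2*√C)
K(y, n) = -8*n (K(y, n) = n*(-8) = -8*n)
K(-14, 44) + r(12, k) = -8*44 + √2*√12 = -352 + √2*(2*√3) = -352 + 2*√6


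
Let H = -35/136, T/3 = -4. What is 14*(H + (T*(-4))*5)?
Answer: 228235/68 ≈ 3356.4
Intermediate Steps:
T = -12 (T = 3*(-4) = -12)
H = -35/136 (H = -35*1/136 = -35/136 ≈ -0.25735)
14*(H + (T*(-4))*5) = 14*(-35/136 - 12*(-4)*5) = 14*(-35/136 + 48*5) = 14*(-35/136 + 240) = 14*(32605/136) = 228235/68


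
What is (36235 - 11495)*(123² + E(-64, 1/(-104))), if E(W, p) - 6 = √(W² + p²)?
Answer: 374439900 + 6185*√44302337/26 ≈ 3.7602e+8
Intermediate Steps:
E(W, p) = 6 + √(W² + p²)
(36235 - 11495)*(123² + E(-64, 1/(-104))) = (36235 - 11495)*(123² + (6 + √((-64)² + (1/(-104))²))) = 24740*(15129 + (6 + √(4096 + (-1/104)²))) = 24740*(15129 + (6 + √(4096 + 1/10816))) = 24740*(15129 + (6 + √(44302337/10816))) = 24740*(15129 + (6 + √44302337/104)) = 24740*(15135 + √44302337/104) = 374439900 + 6185*√44302337/26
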